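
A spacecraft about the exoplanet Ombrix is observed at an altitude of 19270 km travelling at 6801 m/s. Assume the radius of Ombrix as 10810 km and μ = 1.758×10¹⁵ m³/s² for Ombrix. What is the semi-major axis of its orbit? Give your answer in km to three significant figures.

a ≈ 24900 km

r = 10810 + 19270 = 30080 km = 3.008×10⁷ m.
Vis-viva rearranged: 1/a = 2/r − v²/μ = 6.649×10⁻⁸ − 2.631×10⁻⁸ = 4.018×10⁻⁸ m⁻¹.
a = 2.489×10⁷ m = 24889 km.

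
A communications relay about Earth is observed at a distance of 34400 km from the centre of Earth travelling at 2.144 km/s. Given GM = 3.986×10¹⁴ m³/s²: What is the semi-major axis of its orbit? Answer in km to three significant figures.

a ≈ 21500 km

r = 3.440×10⁷ m.
Vis-viva rearranged: 1/a = 2/r − v²/μ = 5.814×10⁻⁸ − 1.153×10⁻⁸ = 4.661×10⁻⁸ m⁻¹.
a = 2.146×10⁷ m = 21456 km.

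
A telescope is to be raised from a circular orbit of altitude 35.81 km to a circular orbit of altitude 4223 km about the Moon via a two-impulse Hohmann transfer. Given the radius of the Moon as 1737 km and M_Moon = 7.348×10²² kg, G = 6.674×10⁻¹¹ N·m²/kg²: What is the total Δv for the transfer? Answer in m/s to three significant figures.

μ = GM = 6.674×10⁻¹¹ × 7.348×10²² = 4.904×10¹² m³/s².
r₁ = 1737 + 35.81 = 1772.8 km = 1.7728×10⁶ m.
r₂ = 1737 + 4223 = 5960.0 km = 5.9600×10⁶ m.
Transfer ellipse a_t = (r₁ + r₂)/2 = 3.866×10⁶ m.
At r₁: circular v_c1 = √(μ/r₁) = 1663 m/s; transfer-perilune v_p = √[μ(2/r₁ − 1/a_t)] = 2065 m/s.
Δv₁ = v_p − v_c1 = 401.8 m/s.
At r₂: circular v_c2 = √(μ/r₂) = 907.1 m/s; transfer-apolune v_a = √[μ(2/r₂ − 1/a_t)] = 614.2 m/s.
Δv₂ = v_c2 − v_a = 292.9 m/s.
Total Δv = Δv₁ + Δv₂ = 694.6 m/s.

Δv_total ≈ 695 m/s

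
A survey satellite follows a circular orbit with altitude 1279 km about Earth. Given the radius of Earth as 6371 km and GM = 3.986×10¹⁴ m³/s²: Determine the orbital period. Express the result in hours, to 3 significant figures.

T ≈ 1.85 hours

r = 6371 + 1279 = 7650.0 km = 7.6500×10⁶ m.
Kepler's third law: T = 2π√(r³/μ) = 2π√((7.650×10⁶)³ / 3.986×10¹⁴).
r³/μ = 1.123×10⁶ s², so T = 2π × 1.060×10³ = 6.659×10³ s.
Converting: 6.659×10³ s ÷ 3600 = 1.850 hours.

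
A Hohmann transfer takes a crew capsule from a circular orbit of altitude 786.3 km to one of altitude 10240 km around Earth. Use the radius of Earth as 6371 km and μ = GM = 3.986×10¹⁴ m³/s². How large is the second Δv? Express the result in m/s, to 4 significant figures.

Δv ≈ 1097 m/s

r₁ = 6371 + 786.3 = 7157.3 km = 7.1573×10⁶ m.
r₂ = 6371 + 10240 = 16611 km = 1.6611×10⁷ m.
Transfer ellipse a_t = (r₁ + r₂)/2 = 1.188×10⁷ m.
At r₁: circular v_c1 = √(μ/r₁) = 7463 m/s; transfer-perigee v_p = √[μ(2/r₁ − 1/a_t)] = 8823 m/s.
At r₂: circular v_c2 = √(μ/r₂) = 4899 m/s; transfer-apogee v_a = √[μ(2/r₂ − 1/a_t)] = 3802 m/s.
Δv₂ = v_c2 − v_a = 1097 m/s.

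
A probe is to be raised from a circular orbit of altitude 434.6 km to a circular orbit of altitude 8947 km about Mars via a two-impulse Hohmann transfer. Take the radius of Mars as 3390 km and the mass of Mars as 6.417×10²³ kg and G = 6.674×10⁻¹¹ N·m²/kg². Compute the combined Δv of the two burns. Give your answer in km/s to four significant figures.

Δv_total ≈ 1.370 km/s

μ = GM = 6.674×10⁻¹¹ × 6.417×10²³ = 4.283×10¹³ m³/s².
r₁ = 3390 + 434.6 = 3824.6 km = 3.8246×10⁶ m.
r₂ = 3390 + 8947 = 12337 km = 1.2337×10⁷ m.
Transfer ellipse a_t = (r₁ + r₂)/2 = 8.081×10⁶ m.
At r₁: circular v_c1 = √(μ/r₁) = 3346 m/s; transfer-periapsis v_p = √[μ(2/r₁ − 1/a_t)] = 4135 m/s.
Δv₁ = v_p − v_c1 = 788.4 m/s.
At r₂: circular v_c2 = √(μ/r₂) = 1863 m/s; transfer-apoapsis v_a = √[μ(2/r₂ − 1/a_t)] = 1282 m/s.
Δv₂ = v_c2 − v_a = 581.4 m/s.
Total Δv = Δv₁ + Δv₂ = 1370 m/s = 1.370 km/s.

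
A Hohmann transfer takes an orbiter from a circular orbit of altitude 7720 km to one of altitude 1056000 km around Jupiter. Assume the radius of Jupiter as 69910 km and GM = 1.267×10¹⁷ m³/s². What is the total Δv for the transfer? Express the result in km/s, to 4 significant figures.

Δv_total ≈ 21.66 km/s

r₁ = 69910 + 7720 = 77630 km = 7.7630×10⁷ m.
r₂ = 69910 + 1056000 = 1125900 km = 1.1259×10⁹ m.
Transfer ellipse a_t = (r₁ + r₂)/2 = 6.018×10⁸ m.
At r₁: circular v_c1 = √(μ/r₁) = 40400 m/s; transfer-perijove v_p = √[μ(2/r₁ − 1/a_t)] = 55260 m/s.
Δv₁ = v_p − v_c1 = 14860 m/s.
At r₂: circular v_c2 = √(μ/r₂) = 10610 m/s; transfer-apojove v_a = √[μ(2/r₂ − 1/a_t)] = 3810 m/s.
Δv₂ = v_c2 − v_a = 6798 m/s.
Total Δv = Δv₁ + Δv₂ = 21660 m/s = 21.66 km/s.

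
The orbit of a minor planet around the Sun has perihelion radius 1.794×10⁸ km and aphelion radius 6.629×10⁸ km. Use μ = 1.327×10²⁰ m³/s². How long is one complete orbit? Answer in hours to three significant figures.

Semi-major axis a = (r_p + r_a)/2 = (1.7940×10⁸ + 6.6290×10⁸)/2 = 4.2115×10⁸ km = 4.212×10¹¹ m.
By Kepler's third law T = 2π√(a³/μ) = 2π × 2.373×10⁷ = 1.491×10⁸ s.
= 41410 hours.

T ≈ 41400 hours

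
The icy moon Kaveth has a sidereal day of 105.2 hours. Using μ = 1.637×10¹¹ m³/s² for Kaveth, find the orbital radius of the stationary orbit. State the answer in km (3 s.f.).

r_sync ≈ 8410 km

T = 105.2 hours = 3.787×10⁵ s.
A synchronous orbit has period T, so by Kepler's third law a = (μT²/4π²)^(1/3).
μT²/4π² = 1.637×10¹¹ × (3.787×10⁵)² / 39.48 = 5.947×10²⁰ m³.
a = 8.410×10⁶ m = 8409.6 km.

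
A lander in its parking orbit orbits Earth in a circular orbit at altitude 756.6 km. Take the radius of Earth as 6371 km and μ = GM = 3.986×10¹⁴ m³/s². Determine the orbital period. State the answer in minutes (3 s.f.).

T ≈ 99.8 minutes

r = 6371 + 756.6 = 7127.6 km = 7.1276×10⁶ m.
Kepler's third law: T = 2π√(r³/μ) = 2π√((7.128×10⁶)³ / 3.986×10¹⁴).
r³/μ = 9.084×10⁵ s², so T = 2π × 9.531×10² = 5.989×10³ s.
Converting: 5.989×10³ s ÷ 60.00 = 99.81 minutes.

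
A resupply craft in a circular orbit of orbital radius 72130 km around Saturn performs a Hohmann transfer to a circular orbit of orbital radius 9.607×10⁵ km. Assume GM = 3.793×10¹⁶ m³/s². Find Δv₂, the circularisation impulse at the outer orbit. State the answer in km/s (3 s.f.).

r₁ = 72130 km = 7.213×10⁷ m.
r₂ = 9.607×10⁵ km = 9.607×10⁸ m.
Transfer ellipse a_t = (r₁ + r₂)/2 = 5.164×10⁸ m.
At r₁: circular v_c1 = √(μ/r₁) = 22930 m/s; transfer-perikrone v_p = √[μ(2/r₁ − 1/a_t)] = 31280 m/s.
At r₂: circular v_c2 = √(μ/r₂) = 6283 m/s; transfer-apokrone v_a = √[μ(2/r₂ − 1/a_t)] = 2348 m/s.
Δv₂ = v_c2 − v_a = 3935 m/s.
= 3.935 km/s.

Δv ≈ 3.94 km/s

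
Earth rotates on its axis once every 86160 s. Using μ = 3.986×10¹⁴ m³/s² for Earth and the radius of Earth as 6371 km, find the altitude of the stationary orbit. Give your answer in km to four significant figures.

h_sync ≈ 35790 km

A synchronous orbit has period T, so by Kepler's third law a = (μT²/4π²)^(1/3).
μT²/4π² = 3.986×10¹⁴ × (8.616×10⁴)² / 39.48 = 7.495×10²² m³.
a = 4.216×10⁷ m = 42163 km.
Altitude h = a − R = 42163 − 6371 = 35792 km.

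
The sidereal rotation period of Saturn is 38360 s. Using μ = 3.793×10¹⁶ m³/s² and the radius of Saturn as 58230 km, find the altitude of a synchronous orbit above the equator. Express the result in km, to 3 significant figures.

A synchronous orbit has period T, so by Kepler's third law a = (μT²/4π²)^(1/3).
μT²/4π² = 3.793×10¹⁶ × (3.836×10⁴)² / 39.48 = 1.414×10²⁴ m³.
a = 1.122×10⁸ m = 1.1223×10⁵ km.
Altitude h = a − R = 1.1223×10⁵ − 58230 = 54005 km.

h_sync ≈ 54000 km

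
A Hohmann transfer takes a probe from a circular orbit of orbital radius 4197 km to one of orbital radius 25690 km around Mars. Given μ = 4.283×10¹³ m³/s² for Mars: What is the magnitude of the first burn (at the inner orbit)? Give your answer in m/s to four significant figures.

Δv ≈ 994.0 m/s

r₁ = 4197 km = 4.197×10⁶ m.
r₂ = 25690 km = 2.569×10⁷ m.
Transfer ellipse a_t = (r₁ + r₂)/2 = 1.494×10⁷ m.
At r₁: circular v_c1 = √(μ/r₁) = 3195 m/s; transfer-periapsis v_p = √[μ(2/r₁ − 1/a_t)] = 4189 m/s.
Δv₁ = v_p − v_c1 = 994.0 m/s.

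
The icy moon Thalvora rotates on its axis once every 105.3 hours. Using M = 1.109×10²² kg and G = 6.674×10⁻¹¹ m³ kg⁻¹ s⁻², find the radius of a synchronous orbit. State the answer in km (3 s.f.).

r_sync ≈ 13900 km

μ = GM = 6.674×10⁻¹¹ × 1.109×10²² = 7.401×10¹¹ m³/s².
T = 105.3 hours = 3.791×10⁵ s.
A synchronous orbit has period T, so by Kepler's third law a = (μT²/4π²)^(1/3).
μT²/4π² = 7.401×10¹¹ × (3.791×10⁵)² / 39.48 = 2.694×10²¹ m³.
a = 1.391×10⁷ m = 13915 km.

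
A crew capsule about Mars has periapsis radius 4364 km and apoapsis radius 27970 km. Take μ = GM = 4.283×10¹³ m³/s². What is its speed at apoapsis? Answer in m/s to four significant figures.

Semi-major axis a = (r_p + r_a)/2 = 16167 km = 1.617×10⁷ m.
Vis-viva: v² = μ(2/r − 1/a) = 4.283×10¹³ × (7.151×10⁻⁸ − 6.185×10⁻⁸) = 4.133×10⁵ m²/s².
v = 642.9 m/s.

v ≈ 642.9 m/s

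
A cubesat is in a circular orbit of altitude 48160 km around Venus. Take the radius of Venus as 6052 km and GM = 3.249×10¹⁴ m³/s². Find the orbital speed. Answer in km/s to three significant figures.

v ≈ 2.45 km/s

r = 6052 + 48160 = 54212 km = 5.4212×10⁷ m.
For a circular orbit v = √(μ/r) = √(3.249×10¹⁴ / 5.421×10⁷) = √(5.993×10⁶) = 2448 m/s.
That is 2.448 km/s.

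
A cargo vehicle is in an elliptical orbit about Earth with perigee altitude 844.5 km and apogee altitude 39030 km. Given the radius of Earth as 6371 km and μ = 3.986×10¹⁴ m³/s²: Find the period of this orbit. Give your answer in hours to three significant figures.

T ≈ 11.8 hours

r_p = 6371 + 844.5 = 7215.5 km = 7.2155×10⁶ m.
r_a = 6371 + 39030 = 45401 km = 4.5401×10⁷ m.
Semi-major axis a = (r_p + r_a)/2 = (7215.5 + 45401)/2 = 26308 km = 2.631×10⁷ m.
By Kepler's third law T = 2π√(a³/μ) = 2π × 6.759×10³ = 4.247×10⁴ s.
= 11.80 hours.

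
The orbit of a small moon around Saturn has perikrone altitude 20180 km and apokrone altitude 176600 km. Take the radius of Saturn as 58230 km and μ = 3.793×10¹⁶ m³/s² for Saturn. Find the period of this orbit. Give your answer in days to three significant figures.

T ≈ 0.732 days

r_p = 58230 + 20180 = 78410 km = 7.8410×10⁷ m.
r_a = 58230 + 176600 = 234830 km = 2.3483×10⁸ m.
Semi-major axis a = (r_p + r_a)/2 = (78410 + 2.3483×10⁵)/2 = 1.5662×10⁵ km = 1.566×10⁸ m.
By Kepler's third law T = 2π√(a³/μ) = 2π × 1.006×10⁴ = 6.324×10⁴ s.
= 0.7319 days.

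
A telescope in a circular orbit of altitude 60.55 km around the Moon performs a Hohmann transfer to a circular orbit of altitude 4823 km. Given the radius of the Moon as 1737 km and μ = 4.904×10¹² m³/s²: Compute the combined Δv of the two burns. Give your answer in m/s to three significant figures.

Δv_total ≈ 715 m/s

r₁ = 1737 + 60.55 = 1797.5 km = 1.7976×10⁶ m.
r₂ = 1737 + 4823 = 6560.0 km = 6.5600×10⁶ m.
Transfer ellipse a_t = (r₁ + r₂)/2 = 4.179×10⁶ m.
At r₁: circular v_c1 = √(μ/r₁) = 1652 m/s; transfer-perilune v_p = √[μ(2/r₁ − 1/a_t)] = 2069 m/s.
Δv₁ = v_p − v_c1 = 417.8 m/s.
At r₂: circular v_c2 = √(μ/r₂) = 864.6 m/s; transfer-apolune v_a = √[μ(2/r₂ − 1/a_t)] = 567.1 m/s.
Δv₂ = v_c2 − v_a = 297.5 m/s.
Total Δv = Δv₁ + Δv₂ = 715.3 m/s.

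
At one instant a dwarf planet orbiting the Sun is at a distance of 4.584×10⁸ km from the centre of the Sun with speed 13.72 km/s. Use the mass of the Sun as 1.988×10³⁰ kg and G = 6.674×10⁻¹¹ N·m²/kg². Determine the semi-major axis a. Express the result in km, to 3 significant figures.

μ = GM = 6.674×10⁻¹¹ × 1.988×10³⁰ = 1.327×10²⁰ m³/s².
r = 4.584×10¹¹ m.
Vis-viva rearranged: 1/a = 2/r − v²/μ = 4.363×10⁻¹² − 1.419×10⁻¹² = 2.944×10⁻¹² m⁻¹.
a = 3.396×10¹¹ m = 3.3964×10⁸ km.

a ≈ 3.40×10⁸ km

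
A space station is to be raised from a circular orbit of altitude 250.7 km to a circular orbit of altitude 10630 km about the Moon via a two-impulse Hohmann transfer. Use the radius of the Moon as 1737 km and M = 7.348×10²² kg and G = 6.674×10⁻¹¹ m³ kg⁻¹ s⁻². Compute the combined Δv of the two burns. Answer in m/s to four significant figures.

Δv_total ≈ 789.4 m/s

μ = GM = 6.674×10⁻¹¹ × 7.348×10²² = 4.904×10¹² m³/s².
r₁ = 1737 + 250.7 = 1987.7 km = 1.9877×10⁶ m.
r₂ = 1737 + 10630 = 12367 km = 1.2367×10⁷ m.
Transfer ellipse a_t = (r₁ + r₂)/2 = 7.177×10⁶ m.
At r₁: circular v_c1 = √(μ/r₁) = 1571 m/s; transfer-perilune v_p = √[μ(2/r₁ − 1/a_t)] = 2062 m/s.
Δv₁ = v_p − v_c1 = 491.1 m/s.
At r₂: circular v_c2 = √(μ/r₂) = 629.7 m/s; transfer-apolune v_a = √[μ(2/r₂ − 1/a_t)] = 331.4 m/s.
Δv₂ = v_c2 − v_a = 298.3 m/s.
Total Δv = Δv₁ + Δv₂ = 789.4 m/s.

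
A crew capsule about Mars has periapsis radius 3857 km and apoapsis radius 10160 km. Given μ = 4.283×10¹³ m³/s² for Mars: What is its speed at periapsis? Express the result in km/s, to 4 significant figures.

v ≈ 4.012 km/s

Semi-major axis a = (r_p + r_a)/2 = 7008.5 km = 7.008×10⁶ m.
Vis-viva: v² = μ(2/r − 1/a) = 4.283×10¹³ × (5.185×10⁻⁷ − 1.427×10⁻⁷) = 1.610×10⁷ m²/s².
v = 4012 m/s = 4.012 km/s.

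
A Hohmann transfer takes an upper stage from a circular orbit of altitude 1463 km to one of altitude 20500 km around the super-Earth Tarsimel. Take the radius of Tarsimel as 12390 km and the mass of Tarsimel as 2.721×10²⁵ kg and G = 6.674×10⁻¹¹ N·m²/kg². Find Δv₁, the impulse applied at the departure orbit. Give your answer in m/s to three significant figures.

Δv ≈ 2130 m/s

μ = GM = 6.674×10⁻¹¹ × 2.721×10²⁵ = 1.816×10¹⁵ m³/s².
r₁ = 12390 + 1463 = 13853 km = 1.3853×10⁷ m.
r₂ = 12390 + 20500 = 32890 km = 3.2890×10⁷ m.
Transfer ellipse a_t = (r₁ + r₂)/2 = 2.337×10⁷ m.
At r₁: circular v_c1 = √(μ/r₁) = 11450 m/s; transfer-periapsis v_p = √[μ(2/r₁ − 1/a_t)] = 13580 m/s.
Δv₁ = v_p − v_c1 = 2133 m/s.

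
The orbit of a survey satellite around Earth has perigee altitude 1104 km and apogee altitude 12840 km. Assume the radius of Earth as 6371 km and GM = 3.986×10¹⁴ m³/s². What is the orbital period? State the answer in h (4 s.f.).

T ≈ 4.261 h

r_p = 6371 + 1104 = 7475.0 km = 7.4750×10⁶ m.
r_a = 6371 + 12840 = 19211 km = 1.9211×10⁷ m.
Semi-major axis a = (r_p + r_a)/2 = (7475.0 + 19211)/2 = 13343 km = 1.334×10⁷ m.
By Kepler's third law T = 2π√(a³/μ) = 2π × 2.441×10³ = 1.534×10⁴ s.
= 4.261 h.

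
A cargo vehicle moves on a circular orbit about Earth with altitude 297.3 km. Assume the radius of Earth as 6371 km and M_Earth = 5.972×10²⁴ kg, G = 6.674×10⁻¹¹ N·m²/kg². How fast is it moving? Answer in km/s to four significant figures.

v ≈ 7.731 km/s

μ = GM = 6.674×10⁻¹¹ × 5.972×10²⁴ = 3.986×10¹⁴ m³/s².
r = 6371 + 297.3 = 6668.3 km = 6.6683×10⁶ m.
For a circular orbit v = √(μ/r) = √(3.986×10¹⁴ / 6.668×10⁶) = √(5.977×10⁷) = 7731 m/s.
That is 7.731 km/s.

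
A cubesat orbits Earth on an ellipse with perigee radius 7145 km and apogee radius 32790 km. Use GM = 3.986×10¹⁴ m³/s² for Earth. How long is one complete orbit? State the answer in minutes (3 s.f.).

T ≈ 468 minutes

Semi-major axis a = (r_p + r_a)/2 = (7145.0 + 32790)/2 = 19968 km = 1.997×10⁷ m.
By Kepler's third law T = 2π√(a³/μ) = 2π × 4.469×10³ = 2.808×10⁴ s.
= 468.0 minutes.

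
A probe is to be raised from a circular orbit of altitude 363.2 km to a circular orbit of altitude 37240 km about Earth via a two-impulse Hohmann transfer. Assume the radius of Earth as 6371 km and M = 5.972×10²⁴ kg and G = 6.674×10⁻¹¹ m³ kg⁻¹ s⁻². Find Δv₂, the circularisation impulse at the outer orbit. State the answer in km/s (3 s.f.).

μ = GM = 6.674×10⁻¹¹ × 5.972×10²⁴ = 3.986×10¹⁴ m³/s².
r₁ = 6371 + 363.2 = 6734.2 km = 6.7342×10⁶ m.
r₂ = 6371 + 37240 = 43611 km = 4.3611×10⁷ m.
Transfer ellipse a_t = (r₁ + r₂)/2 = 2.517×10⁷ m.
At r₁: circular v_c1 = √(μ/r₁) = 7693 m/s; transfer-perigee v_p = √[μ(2/r₁ − 1/a_t)] = 10130 m/s.
At r₂: circular v_c2 = √(μ/r₂) = 3023 m/s; transfer-apogee v_a = √[μ(2/r₂ − 1/a_t)] = 1564 m/s.
Δv₂ = v_c2 − v_a = 1459 m/s.
= 1.459 km/s.

Δv ≈ 1.46 km/s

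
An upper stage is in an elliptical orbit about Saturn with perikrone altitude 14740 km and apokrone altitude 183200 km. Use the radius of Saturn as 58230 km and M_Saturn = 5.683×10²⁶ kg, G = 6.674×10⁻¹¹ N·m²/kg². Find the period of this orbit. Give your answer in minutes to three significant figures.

T ≈ 1060 minutes

μ = GM = 6.674×10⁻¹¹ × 5.683×10²⁶ = 3.793×10¹⁶ m³/s².
r_p = 58230 + 14740 = 72970 km = 7.2970×10⁷ m.
r_a = 58230 + 183200 = 241430 km = 2.4143×10⁸ m.
Semi-major axis a = (r_p + r_a)/2 = (72970 + 2.4143×10⁵)/2 = 1.5720×10⁵ km = 1.572×10⁸ m.
By Kepler's third law T = 2π√(a³/μ) = 2π × 1.012×10⁴ = 6.359×10⁴ s.
= 1060 minutes.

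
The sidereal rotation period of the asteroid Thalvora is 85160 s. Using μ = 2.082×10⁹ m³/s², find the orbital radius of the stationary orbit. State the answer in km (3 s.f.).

A synchronous orbit has period T, so by Kepler's third law a = (μT²/4π²)^(1/3).
μT²/4π² = 2.082×10⁹ × (8.516×10⁴)² / 39.48 = 3.825×10¹⁷ m³.
a = 7.259×10⁵ m = 725.88 km.

r_sync ≈ 726 km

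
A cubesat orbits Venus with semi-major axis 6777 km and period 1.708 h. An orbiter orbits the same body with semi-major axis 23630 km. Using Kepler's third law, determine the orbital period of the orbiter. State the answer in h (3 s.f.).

T₂ ≈ 11.1 h

Kepler's third law: T² ∝ a³, so T₂ = T₁ (a₂/a₁)^(3/2).
a₂/a₁ = 3.487, (a₂/a₁)^(3/2) = 6.511.
T₂ = 1.708 × 6.511 = 11.12 h.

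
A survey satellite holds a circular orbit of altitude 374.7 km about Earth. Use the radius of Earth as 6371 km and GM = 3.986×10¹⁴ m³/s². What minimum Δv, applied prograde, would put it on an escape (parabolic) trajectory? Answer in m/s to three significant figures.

r = 6371 + 374.7 = 6745.7 km = 6.7457×10⁶ m.
Circular speed v_c = √(μ/r) = 7687 m/s.
Escape speed v_esc = √(2μ/r) = √2 × v_c = 10870 m/s.
Δv = v_esc − v_c = 3184 m/s.

Δv ≈ 3180 m/s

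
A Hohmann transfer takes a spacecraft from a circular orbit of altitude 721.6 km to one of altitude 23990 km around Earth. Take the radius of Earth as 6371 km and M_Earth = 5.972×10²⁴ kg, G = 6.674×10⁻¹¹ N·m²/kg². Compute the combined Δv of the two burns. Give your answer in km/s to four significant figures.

μ = GM = 6.674×10⁻¹¹ × 5.972×10²⁴ = 3.986×10¹⁴ m³/s².
r₁ = 6371 + 721.6 = 7092.6 km = 7.0926×10⁶ m.
r₂ = 6371 + 23990 = 30361 km = 3.0361×10⁷ m.
Transfer ellipse a_t = (r₁ + r₂)/2 = 1.873×10⁷ m.
At r₁: circular v_c1 = √(μ/r₁) = 7496 m/s; transfer-perigee v_p = √[μ(2/r₁ − 1/a_t)] = 9545 m/s.
Δv₁ = v_p − v_c1 = 2049 m/s.
At r₂: circular v_c2 = √(μ/r₂) = 3623 m/s; transfer-apogee v_a = √[μ(2/r₂ − 1/a_t)] = 2230 m/s.
Δv₂ = v_c2 − v_a = 1393 m/s.
Total Δv = Δv₁ + Δv₂ = 3442 m/s = 3.442 km/s.

Δv_total ≈ 3.442 km/s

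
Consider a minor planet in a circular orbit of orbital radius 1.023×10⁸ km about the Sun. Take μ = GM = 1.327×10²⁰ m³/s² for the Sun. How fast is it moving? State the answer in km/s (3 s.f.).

v ≈ 36.0 km/s

r = 1.023×10⁸ km = 1.023×10¹¹ m.
For a circular orbit v = √(μ/r) = √(1.327×10²⁰ / 1.023×10¹¹) = √(1.297×10⁹) = 36020 m/s.
That is 36.02 km/s.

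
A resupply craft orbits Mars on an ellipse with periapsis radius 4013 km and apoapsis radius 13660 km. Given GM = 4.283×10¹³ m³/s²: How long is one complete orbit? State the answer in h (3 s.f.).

T ≈ 7.01 h

Semi-major axis a = (r_p + r_a)/2 = (4013.0 + 13660)/2 = 8836.5 km = 8.836×10⁶ m.
By Kepler's third law T = 2π√(a³/μ) = 2π × 4.014×10³ = 2.522×10⁴ s.
= 7.005 h.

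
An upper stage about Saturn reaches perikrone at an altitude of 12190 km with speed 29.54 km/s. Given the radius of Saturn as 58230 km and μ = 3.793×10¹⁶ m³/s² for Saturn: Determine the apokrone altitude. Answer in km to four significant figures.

r_p = 58230 + 12190 = 70420 km = 7.042×10⁷ m.
Specific energy ε = v²/2 − μ/r = -1.023×10⁸ J/kg, so a = −μ/(2ε) = 1.854×10⁸ m.
The apsides satisfy r_p + r_a = 2a, so the apokrone radius is 2a − r_p = 3.003×10⁸ m = 3.0028×10⁵ km.
Apokrone altitude = 3.0028×10⁵ − 58230 = 2.4205×10⁵ km.

apokrone altitude ≈ 2.421×10⁵ km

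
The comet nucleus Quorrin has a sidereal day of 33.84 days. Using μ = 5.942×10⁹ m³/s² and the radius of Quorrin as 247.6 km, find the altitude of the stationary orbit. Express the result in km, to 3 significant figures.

h_sync ≈ 10600 km

T = 33.84 days = 2.924×10⁶ s.
A synchronous orbit has period T, so by Kepler's third law a = (μT²/4π²)^(1/3).
μT²/4π² = 5.942×10⁹ × (2.924×10⁶)² / 39.48 = 1.287×10²¹ m³.
a = 1.088×10⁷ m = 10876 km.
Altitude h = a − R = 10876 − 247.6 = 10629 km.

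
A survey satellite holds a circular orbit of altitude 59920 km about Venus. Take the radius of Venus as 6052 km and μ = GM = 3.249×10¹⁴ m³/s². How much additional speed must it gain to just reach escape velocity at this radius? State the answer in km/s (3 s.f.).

Δv ≈ 0.919 km/s

r = 6052 + 59920 = 65972 km = 6.5972×10⁷ m.
Circular speed v_c = √(μ/r) = 2219 m/s.
Escape speed v_esc = √(2μ/r) = √2 × v_c = 3138 m/s.
Δv = v_esc − v_c = 919.2 m/s = 0.9192 km/s.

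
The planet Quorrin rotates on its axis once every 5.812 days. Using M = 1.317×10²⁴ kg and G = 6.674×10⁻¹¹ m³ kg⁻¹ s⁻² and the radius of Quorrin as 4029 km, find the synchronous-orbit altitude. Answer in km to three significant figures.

h_sync ≈ 78500 km

μ = GM = 6.674×10⁻¹¹ × 1.317×10²⁴ = 8.790×10¹³ m³/s².
T = 5.812 days = 5.022×10⁵ s.
A synchronous orbit has period T, so by Kepler's third law a = (μT²/4π²)^(1/3).
μT²/4π² = 8.790×10¹³ × (5.022×10⁵)² / 39.48 = 5.614×10²³ m³.
a = 8.250×10⁷ m = 82496 km.
Altitude h = a − R = 82496 − 4029 = 78467 km.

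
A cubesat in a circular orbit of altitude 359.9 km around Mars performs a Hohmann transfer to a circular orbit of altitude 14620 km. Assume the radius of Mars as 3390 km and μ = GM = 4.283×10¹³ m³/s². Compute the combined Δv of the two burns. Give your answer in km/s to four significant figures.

Δv_total ≈ 1.605 km/s

r₁ = 3390 + 359.9 = 3749.9 km = 3.7499×10⁶ m.
r₂ = 3390 + 14620 = 18010 km = 1.8010×10⁷ m.
Transfer ellipse a_t = (r₁ + r₂)/2 = 1.088×10⁷ m.
At r₁: circular v_c1 = √(μ/r₁) = 3380 m/s; transfer-periapsis v_p = √[μ(2/r₁ − 1/a_t)] = 4348 m/s.
Δv₁ = v_p − v_c1 = 968.6 m/s.
At r₂: circular v_c2 = √(μ/r₂) = 1542 m/s; transfer-apoapsis v_a = √[μ(2/r₂ − 1/a_t)] = 905.3 m/s.
Δv₂ = v_c2 − v_a = 636.8 m/s.
Total Δv = Δv₁ + Δv₂ = 1605 m/s = 1.605 km/s.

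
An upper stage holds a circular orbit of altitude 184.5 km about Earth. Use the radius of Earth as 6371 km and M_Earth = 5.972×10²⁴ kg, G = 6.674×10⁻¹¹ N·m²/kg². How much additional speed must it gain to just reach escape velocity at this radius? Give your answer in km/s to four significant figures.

μ = GM = 6.674×10⁻¹¹ × 5.972×10²⁴ = 3.986×10¹⁴ m³/s².
r = 6371 + 184.5 = 6555.5 km = 6.5555×10⁶ m.
Circular speed v_c = √(μ/r) = 7797 m/s.
Escape speed v_esc = √(2μ/r) = √2 × v_c = 11030 m/s.
Δv = v_esc − v_c = 3230 m/s = 3.230 km/s.

Δv ≈ 3.230 km/s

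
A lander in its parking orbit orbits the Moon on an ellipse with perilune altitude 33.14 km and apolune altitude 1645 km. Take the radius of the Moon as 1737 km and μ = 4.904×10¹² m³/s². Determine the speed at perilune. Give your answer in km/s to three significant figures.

r_p = 1737 + 33.14 = 1770.1 km = 1.7701×10⁶ m.
r_a = 1737 + 1645 = 3382.0 km = 3.3820×10⁶ m.
Semi-major axis a = (r_p + r_a)/2 = 2576.1 km = 2.576×10⁶ m.
Vis-viva: v² = μ(2/r − 1/a) = 4.904×10¹² × (1.130×10⁻⁶ − 3.882×10⁻⁷) = 3.637×10⁶ m²/s².
v = 1907 m/s = 1.907 km/s.

v ≈ 1.91 km/s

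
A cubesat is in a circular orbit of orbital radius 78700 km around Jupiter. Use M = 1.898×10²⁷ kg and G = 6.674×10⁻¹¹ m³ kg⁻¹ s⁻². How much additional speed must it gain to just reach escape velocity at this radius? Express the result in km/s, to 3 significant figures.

Δv ≈ 16.6 km/s

μ = GM = 6.674×10⁻¹¹ × 1.898×10²⁷ = 1.267×10¹⁷ m³/s².
r = 78700 km = 7.870×10⁷ m.
Circular speed v_c = √(μ/r) = 40120 m/s.
Escape speed v_esc = √(2μ/r) = √2 × v_c = 56740 m/s.
Δv = v_esc − v_c = 16620 m/s = 16.62 km/s.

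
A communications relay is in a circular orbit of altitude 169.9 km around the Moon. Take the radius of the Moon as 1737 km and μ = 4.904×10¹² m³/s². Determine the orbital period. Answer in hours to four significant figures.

T ≈ 2.075 hours

r = 1737 + 169.9 = 1906.9 km = 1.9069×10⁶ m.
Kepler's third law: T = 2π√(r³/μ) = 2π√((1.907×10⁶)³ / 4.904×10¹²).
r³/μ = 1.414×10⁶ s², so T = 2π × 1.189×10³ = 7.471×10³ s.
Converting: 7.471×10³ s ÷ 3600 = 2.075 hours.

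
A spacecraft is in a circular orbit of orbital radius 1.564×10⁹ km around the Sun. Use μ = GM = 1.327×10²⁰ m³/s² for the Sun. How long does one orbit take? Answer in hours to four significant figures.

r = 1.564×10⁹ km = 1.564×10¹² m.
Kepler's third law: T = 2π√(r³/μ) = 2π√((1.564×10¹²)³ / 1.327×10²⁰).
r³/μ = 2.883×10¹⁶ s², so T = 2π × 1.698×10⁸ = 1.067×10⁹ s.
Converting: 1.067×10⁹ s ÷ 3600 = 2.963×10⁵ hours.

T ≈ 296300 hours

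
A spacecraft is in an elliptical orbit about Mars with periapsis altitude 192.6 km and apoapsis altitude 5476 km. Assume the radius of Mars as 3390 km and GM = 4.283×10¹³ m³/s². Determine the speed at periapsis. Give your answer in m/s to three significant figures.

r_p = 3390 + 192.6 = 3582.6 km = 3.5826×10⁶ m.
r_a = 3390 + 5476 = 8866.0 km = 8.8660×10⁶ m.
Semi-major axis a = (r_p + r_a)/2 = 6224.3 km = 6.224×10⁶ m.
Vis-viva: v² = μ(2/r − 1/a) = 4.283×10¹³ × (5.583×10⁻⁷ − 1.607×10⁻⁷) = 1.703×10⁷ m²/s².
v = 4127 m/s.

v ≈ 4130 m/s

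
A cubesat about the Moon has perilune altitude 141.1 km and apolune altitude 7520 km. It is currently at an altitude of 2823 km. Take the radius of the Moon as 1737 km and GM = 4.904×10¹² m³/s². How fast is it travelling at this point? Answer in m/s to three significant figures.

r_p = 1737 + 141.1 = 1878.1 km = 1.8781×10⁶ m.
r_a = 1737 + 7520 = 9257.0 km = 9.2570×10⁶ m.
r = 1737 + 2823 = 4560.0 km = 4.560×10⁶ m.
Semi-major axis a = (r_p + r_a)/2 = 5567.6 km = 5.568×10⁶ m.
Vis-viva: v² = μ(2/r − 1/a) = 4.904×10¹² × (4.386×10⁻⁷ − 1.796×10⁻⁷) = 1.270×10⁶ m²/s².
v = 1127 m/s.

v ≈ 1130 m/s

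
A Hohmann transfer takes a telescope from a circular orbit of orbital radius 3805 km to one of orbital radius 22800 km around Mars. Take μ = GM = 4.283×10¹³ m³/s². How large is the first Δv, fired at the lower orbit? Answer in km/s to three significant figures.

r₁ = 3805 km = 3.805×10⁶ m.
r₂ = 22800 km = 2.280×10⁷ m.
Transfer ellipse a_t = (r₁ + r₂)/2 = 1.330×10⁷ m.
At r₁: circular v_c1 = √(μ/r₁) = 3355 m/s; transfer-periapsis v_p = √[μ(2/r₁ − 1/a_t)] = 4392 m/s.
Δv₁ = v_p − v_c1 = 1037 m/s.
= 1.037 km/s.

Δv ≈ 1.04 km/s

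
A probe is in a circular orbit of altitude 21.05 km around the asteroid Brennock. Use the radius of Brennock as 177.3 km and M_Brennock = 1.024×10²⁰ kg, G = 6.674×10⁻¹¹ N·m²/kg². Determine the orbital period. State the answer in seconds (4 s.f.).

T ≈ 6714 seconds

μ = GM = 6.674×10⁻¹¹ × 1.024×10²⁰ = 6.834×10⁹ m³/s².
r = 177.3 + 21.05 = 198.35 km = 1.9835×10⁵ m.
Kepler's third law: T = 2π√(r³/μ) = 2π√((1.984×10⁵)³ / 6.834×10⁹).
r³/μ = 1.142×10⁶ s², so T = 2π × 1.069×10³ = 6.714×10³ s.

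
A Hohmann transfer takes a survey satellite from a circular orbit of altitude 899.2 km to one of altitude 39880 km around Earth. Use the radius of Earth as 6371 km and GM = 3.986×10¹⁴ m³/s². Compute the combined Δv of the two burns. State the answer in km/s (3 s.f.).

r₁ = 6371 + 899.2 = 7270.2 km = 7.2702×10⁶ m.
r₂ = 6371 + 39880 = 46251 km = 4.6251×10⁷ m.
Transfer ellipse a_t = (r₁ + r₂)/2 = 2.676×10⁷ m.
At r₁: circular v_c1 = √(μ/r₁) = 7404 m/s; transfer-perigee v_p = √[μ(2/r₁ − 1/a_t)] = 9734 m/s.
Δv₁ = v_p − v_c1 = 2330 m/s.
At r₂: circular v_c2 = √(μ/r₂) = 2936 m/s; transfer-apogee v_a = √[μ(2/r₂ − 1/a_t)] = 1530 m/s.
Δv₂ = v_c2 − v_a = 1406 m/s.
Total Δv = Δv₁ + Δv₂ = 3735 m/s = 3.735 km/s.

Δv_total ≈ 3.74 km/s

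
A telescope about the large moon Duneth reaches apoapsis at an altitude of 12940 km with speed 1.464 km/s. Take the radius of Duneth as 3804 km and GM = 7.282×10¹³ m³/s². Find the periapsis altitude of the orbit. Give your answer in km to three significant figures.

r_a = 3804 + 12940 = 16744 km = 1.674×10⁷ m.
Specific energy ε = v²/2 − μ/r = -3.277×10⁶ J/kg, so a = −μ/(2ε) = 1.111×10⁷ m.
The apsides satisfy r_p + r_a = 2a, so the periapsis radius is 2a − r_a = 5.475×10⁶ m = 5475.0 km.
Periapsis altitude = 5475.0 − 3804 = 1671.0 km.

periapsis altitude ≈ 1670 km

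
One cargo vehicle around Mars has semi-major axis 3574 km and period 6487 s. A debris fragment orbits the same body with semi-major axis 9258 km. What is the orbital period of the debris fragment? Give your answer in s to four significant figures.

Kepler's third law: T² ∝ a³, so T₂ = T₁ (a₂/a₁)^(3/2).
a₂/a₁ = 2.590, (a₂/a₁)^(3/2) = 4.169.
T₂ = 6487 × 4.169 = 27050 s.

T₂ ≈ 27050 s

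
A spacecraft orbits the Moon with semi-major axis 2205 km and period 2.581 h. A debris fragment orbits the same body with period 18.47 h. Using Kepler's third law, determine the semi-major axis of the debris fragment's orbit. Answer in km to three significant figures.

Kepler's third law: a³ ∝ T², so a₂ = a₁ (T₂/T₁)^(2/3).
T₂/T₁ = 7.156, (T₂/T₁)^(2/3) = 3.714.
a₂ = 2205 × 3.714 = 8188 km.

a₂ ≈ 8190 km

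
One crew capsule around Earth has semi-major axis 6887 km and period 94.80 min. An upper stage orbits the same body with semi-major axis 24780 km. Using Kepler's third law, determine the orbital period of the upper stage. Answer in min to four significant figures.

Kepler's third law: T² ∝ a³, so T₂ = T₁ (a₂/a₁)^(3/2).
a₂/a₁ = 3.598, (a₂/a₁)^(3/2) = 6.825.
T₂ = 94.80 × 6.825 = 647.0 min.

T₂ ≈ 647.0 min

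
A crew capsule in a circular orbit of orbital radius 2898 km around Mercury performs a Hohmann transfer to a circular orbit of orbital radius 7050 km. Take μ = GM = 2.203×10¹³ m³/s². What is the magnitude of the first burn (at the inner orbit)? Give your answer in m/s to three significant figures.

Δv ≈ 525 m/s

r₁ = 2898 km = 2.898×10⁶ m.
r₂ = 7050 km = 7.050×10⁶ m.
Transfer ellipse a_t = (r₁ + r₂)/2 = 4.974×10⁶ m.
At r₁: circular v_c1 = √(μ/r₁) = 2757 m/s; transfer-periherm v_p = √[μ(2/r₁ − 1/a_t)] = 3282 m/s.
Δv₁ = v_p − v_c1 = 525.3 m/s.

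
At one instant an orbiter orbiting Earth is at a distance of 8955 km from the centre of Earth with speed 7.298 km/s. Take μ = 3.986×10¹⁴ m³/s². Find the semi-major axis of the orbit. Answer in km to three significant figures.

a ≈ 11100 km

r = 8.955×10⁶ m.
Specific orbital energy ε = v²/2 − μ/r = (7298)²/2 − 3.986×10¹⁴/8.955×10⁶ = -1.788×10⁷ J/kg.
Since ε = −μ/(2a), a = −μ/(2ε) = 1.115×10⁷ m = 11146 km.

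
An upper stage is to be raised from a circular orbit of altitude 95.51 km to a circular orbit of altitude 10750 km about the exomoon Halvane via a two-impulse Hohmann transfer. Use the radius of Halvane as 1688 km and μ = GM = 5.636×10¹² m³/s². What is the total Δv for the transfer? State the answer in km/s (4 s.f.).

Δv_total ≈ 0.9094 km/s

r₁ = 1688 + 95.51 = 1783.5 km = 1.7835×10⁶ m.
r₂ = 1688 + 10750 = 12438 km = 1.2438×10⁷ m.
Transfer ellipse a_t = (r₁ + r₂)/2 = 7.111×10⁶ m.
At r₁: circular v_c1 = √(μ/r₁) = 1778 m/s; transfer-periapsis v_p = √[μ(2/r₁ − 1/a_t)] = 2351 m/s.
Δv₁ = v_p − v_c1 = 573.4 m/s.
At r₂: circular v_c2 = √(μ/r₂) = 673.1 m/s; transfer-apoapsis v_a = √[μ(2/r₂ − 1/a_t)] = 337.1 m/s.
Δv₂ = v_c2 − v_a = 336.0 m/s.
Total Δv = Δv₁ + Δv₂ = 909.4 m/s = 0.9094 km/s.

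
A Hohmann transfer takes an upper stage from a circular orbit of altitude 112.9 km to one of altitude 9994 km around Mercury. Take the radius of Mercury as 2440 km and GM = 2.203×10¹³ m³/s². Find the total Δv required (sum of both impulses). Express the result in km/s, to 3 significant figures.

r₁ = 2440 + 112.9 = 2552.9 km = 2.5529×10⁶ m.
r₂ = 2440 + 9994 = 12434 km = 1.2434×10⁷ m.
Transfer ellipse a_t = (r₁ + r₂)/2 = 7.493×10⁶ m.
At r₁: circular v_c1 = √(μ/r₁) = 2938 m/s; transfer-periherm v_p = √[μ(2/r₁ − 1/a_t)] = 3784 m/s.
Δv₁ = v_p − v_c1 = 846.4 m/s.
At r₂: circular v_c2 = √(μ/r₂) = 1331 m/s; transfer-apoherm v_a = √[μ(2/r₂ − 1/a_t)] = 776.9 m/s.
Δv₂ = v_c2 − v_a = 554.2 m/s.
Total Δv = Δv₁ + Δv₂ = 1401 m/s = 1.401 km/s.

Δv_total ≈ 1.40 km/s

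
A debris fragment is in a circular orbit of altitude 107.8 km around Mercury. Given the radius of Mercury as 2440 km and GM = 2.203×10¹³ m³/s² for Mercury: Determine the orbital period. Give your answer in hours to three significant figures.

T ≈ 1.51 hours

r = 2440 + 107.8 = 2547.8 km = 2.5478×10⁶ m.
Kepler's third law: T = 2π√(r³/μ) = 2π√((2.548×10⁶)³ / 2.203×10¹³).
r³/μ = 7.507×10⁵ s², so T = 2π × 8.664×10² = 5.444×10³ s.
Converting: 5.444×10³ s ÷ 3600 = 1.512 hours.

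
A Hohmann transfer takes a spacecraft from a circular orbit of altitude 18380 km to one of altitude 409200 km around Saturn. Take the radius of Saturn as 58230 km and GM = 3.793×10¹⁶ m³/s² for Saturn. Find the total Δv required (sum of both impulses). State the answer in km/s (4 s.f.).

Δv_total ≈ 11.14 km/s

r₁ = 58230 + 18380 = 76610 km = 7.6610×10⁷ m.
r₂ = 58230 + 409200 = 467430 km = 4.6743×10⁸ m.
Transfer ellipse a_t = (r₁ + r₂)/2 = 2.720×10⁸ m.
At r₁: circular v_c1 = √(μ/r₁) = 22250 m/s; transfer-perikrone v_p = √[μ(2/r₁ − 1/a_t)] = 29170 m/s.
Δv₁ = v_p − v_c1 = 6917 m/s.
At r₂: circular v_c2 = √(μ/r₂) = 9008 m/s; transfer-apokrone v_a = √[μ(2/r₂ − 1/a_t)] = 4781 m/s.
Δv₂ = v_c2 − v_a = 4228 m/s.
Total Δv = Δv₁ + Δv₂ = 11140 m/s = 11.14 km/s.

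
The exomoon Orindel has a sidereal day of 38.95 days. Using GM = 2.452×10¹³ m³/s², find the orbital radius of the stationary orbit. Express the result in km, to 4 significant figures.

T = 38.95 days = 3.365×10⁶ s.
A synchronous orbit has period T, so by Kepler's third law a = (μT²/4π²)^(1/3).
μT²/4π² = 2.452×10¹³ × (3.365×10⁶)² / 39.48 = 7.034×10²⁴ m³.
a = 1.916×10⁸ m = 1.9160×10⁵ km.

r_sync ≈ 1.916×10⁵ km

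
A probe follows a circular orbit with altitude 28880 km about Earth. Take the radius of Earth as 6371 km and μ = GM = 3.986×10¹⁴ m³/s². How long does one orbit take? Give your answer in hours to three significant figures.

r = 6371 + 28880 = 35251 km = 3.5251×10⁷ m.
Kepler's third law: T = 2π√(r³/μ) = 2π√((3.525×10⁷)³ / 3.986×10¹⁴).
r³/μ = 1.099×10⁸ s², so T = 2π × 1.048×10⁴ = 6.587×10⁴ s.
Converting: 6.587×10⁴ s ÷ 3600 = 18.30 hours.

T ≈ 18.3 hours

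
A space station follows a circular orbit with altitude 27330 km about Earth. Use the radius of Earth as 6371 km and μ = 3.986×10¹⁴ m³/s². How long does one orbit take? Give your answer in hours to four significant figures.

T ≈ 17.10 hours

r = 6371 + 27330 = 33701 km = 3.3701×10⁷ m.
Kepler's third law: T = 2π√(r³/μ) = 2π√((3.370×10⁷)³ / 3.986×10¹⁴).
r³/μ = 9.603×10⁷ s², so T = 2π × 9.799×10³ = 6.157×10⁴ s.
Converting: 6.157×10⁴ s ÷ 3600 = 17.10 hours.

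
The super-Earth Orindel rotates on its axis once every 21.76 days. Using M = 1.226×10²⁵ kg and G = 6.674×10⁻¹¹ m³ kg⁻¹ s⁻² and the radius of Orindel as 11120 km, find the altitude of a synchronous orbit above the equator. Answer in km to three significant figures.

h_sync ≈ 4.07×10⁵ km

μ = GM = 6.674×10⁻¹¹ × 1.226×10²⁵ = 8.182×10¹⁴ m³/s².
T = 21.76 days = 1.880×10⁶ s.
A synchronous orbit has period T, so by Kepler's third law a = (μT²/4π²)^(1/3).
μT²/4π² = 8.182×10¹⁴ × (1.880×10⁶)² / 39.48 = 7.326×10²⁵ m³.
a = 4.184×10⁸ m = 4.1843×10⁵ km.
Altitude h = a − R = 4.1843×10⁵ − 11120 = 4.0731×10⁵ km.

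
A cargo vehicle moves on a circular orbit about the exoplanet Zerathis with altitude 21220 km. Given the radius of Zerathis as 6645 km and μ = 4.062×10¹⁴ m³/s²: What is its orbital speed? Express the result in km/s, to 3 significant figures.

r = 6645 + 21220 = 27865 km = 2.7865×10⁷ m.
For a circular orbit v = √(μ/r) = √(4.062×10¹⁴ / 2.786×10⁷) = √(1.458×10⁷) = 3818 m/s.
That is 3.818 km/s.

v ≈ 3.82 km/s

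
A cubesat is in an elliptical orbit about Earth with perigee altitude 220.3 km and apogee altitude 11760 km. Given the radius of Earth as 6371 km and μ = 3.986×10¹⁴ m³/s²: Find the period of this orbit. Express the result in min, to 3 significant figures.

r_p = 6371 + 220.3 = 6591.3 km = 6.5913×10⁶ m.
r_a = 6371 + 11760 = 18131 km = 1.8131×10⁷ m.
Semi-major axis a = (r_p + r_a)/2 = (6591.3 + 18131)/2 = 12361 km = 1.236×10⁷ m.
By Kepler's third law T = 2π√(a³/μ) = 2π × 2.177×10³ = 1.368×10⁴ s.
= 228.0 min.

T ≈ 228 min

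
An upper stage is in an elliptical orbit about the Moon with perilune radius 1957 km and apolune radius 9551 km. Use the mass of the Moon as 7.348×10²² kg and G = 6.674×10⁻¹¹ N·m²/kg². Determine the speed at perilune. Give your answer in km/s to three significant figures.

μ = GM = 6.674×10⁻¹¹ × 7.348×10²² = 4.904×10¹² m³/s².
Semi-major axis a = (r_p + r_a)/2 = 5754.0 km = 5.754×10⁶ m.
Vis-viva: v² = μ(2/r − 1/a) = 4.904×10¹² × (1.022×10⁻⁶ − 1.738×10⁻⁷) = 4.160×10⁶ m²/s².
v = 2039 m/s = 2.039 km/s.

v ≈ 2.04 km/s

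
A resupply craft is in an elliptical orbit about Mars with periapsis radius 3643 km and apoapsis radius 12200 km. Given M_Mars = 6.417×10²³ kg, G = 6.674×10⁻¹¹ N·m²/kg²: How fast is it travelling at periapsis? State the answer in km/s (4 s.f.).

μ = GM = 6.674×10⁻¹¹ × 6.417×10²³ = 4.283×10¹³ m³/s².
Semi-major axis a = (r_p + r_a)/2 = 7921.5 km = 7.922×10⁶ m.
Vis-viva: v² = μ(2/r − 1/a) = 4.283×10¹³ × (5.490×10⁻⁷ − 1.262×10⁻⁷) = 1.811×10⁷ m²/s².
v = 4255 m/s = 4.255 km/s.

v ≈ 4.255 km/s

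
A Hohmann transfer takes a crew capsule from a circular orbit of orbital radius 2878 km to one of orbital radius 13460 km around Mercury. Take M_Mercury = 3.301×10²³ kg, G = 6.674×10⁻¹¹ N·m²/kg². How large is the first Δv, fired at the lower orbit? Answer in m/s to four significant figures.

μ = GM = 6.674×10⁻¹¹ × 3.301×10²³ = 2.203×10¹³ m³/s².
r₁ = 2878 km = 2.878×10⁶ m.
r₂ = 13460 km = 1.346×10⁷ m.
Transfer ellipse a_t = (r₁ + r₂)/2 = 8.169×10⁶ m.
At r₁: circular v_c1 = √(μ/r₁) = 2767 m/s; transfer-periherm v_p = √[μ(2/r₁ − 1/a_t)] = 3551 m/s.
Δv₁ = v_p − v_c1 = 784.7 m/s.

Δv ≈ 784.7 m/s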